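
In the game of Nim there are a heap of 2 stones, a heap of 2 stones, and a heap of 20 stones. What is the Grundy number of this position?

20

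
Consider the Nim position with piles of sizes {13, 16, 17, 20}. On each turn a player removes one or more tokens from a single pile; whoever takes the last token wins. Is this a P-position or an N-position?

N-position

Nim-sum: 13 XOR 16 XOR 17 XOR 20 = 24.
The nim-sum is 24 ≠ 0, so this is an N-position: the player to move can win.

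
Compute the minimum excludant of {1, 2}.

0

0 is not in the set, so the mex is 0.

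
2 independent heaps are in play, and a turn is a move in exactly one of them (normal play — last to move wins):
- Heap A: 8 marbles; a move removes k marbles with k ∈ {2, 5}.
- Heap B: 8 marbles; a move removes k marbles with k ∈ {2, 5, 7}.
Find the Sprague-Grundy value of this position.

For heap A, compute g(0), g(1), … with moves {2, 5}:
k:     0  1  2  3  4  5  6  7  8
g(k):  0  0  1  1  0  2  1  0  0
So g(8) = 0.
Build the Grundy sequence for heap B with g(k) = mex{g(k−s) : s ∈ {2, 5, 7}, s ≤ k}:
g(0) = mex{} = 0
g(1) = mex{} = 0
g(2) = mex{0} = 1
g(3) = mex{0} = 1
g(4) = mex{1} = 0
g(5) = mex{0,1} = 2
g(6) = mex{0} = 1
g(7) = mex{0,1,2} = 3
g(8) = mex{0,1} = 2
So g(8) = 2.
By the Sprague-Grundy theorem, the Grundy value of a sum of independent games is the XOR of the component values.
Combined value = 0 XOR 2 = 2.

2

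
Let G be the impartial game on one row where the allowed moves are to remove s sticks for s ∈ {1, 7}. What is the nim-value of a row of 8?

0

Build the Grundy sequence with g(k) = mex{g(k−s) : s ∈ {1, 7}, s ≤ k}:
g(0) = mex{} = 0
g(1) = mex{0} = 1
g(2) = mex{1} = 0
g(3) = mex{0} = 1
g(4) = mex{1} = 0
g(5) = mex{0} = 1
g(6) = mex{1} = 0
g(7) = mex{0} = 1
g(8) = mex{1} = 0
So g(8) = 0.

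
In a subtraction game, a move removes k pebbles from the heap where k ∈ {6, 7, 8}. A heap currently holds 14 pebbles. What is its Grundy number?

Grundy values for subtraction set {6, 7, 8}:
k:     0  1  2  3  4  5  6  7  8  9 10 11 12 13 14
g(k):  0  0  0  0  0  0  1  1  1  1  1  1  2  2  0
So g(14) = 0.

0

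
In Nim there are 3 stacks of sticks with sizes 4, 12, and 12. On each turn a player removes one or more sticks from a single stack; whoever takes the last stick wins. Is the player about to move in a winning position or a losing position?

Nim-sum: 4 ^ 12 ^ 12 = 4.
The nim-sum is 4 ≠ 0, so this is an N-position: the player to move can win.

Winning position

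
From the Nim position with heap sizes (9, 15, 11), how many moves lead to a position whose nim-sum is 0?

3

Compute the nim-sum pairwise:
9 ^ 15 = 6
6 ^ 11 = 13
The overall nim-sum is X = 13. A heap of size p has a winning move iff p XOR X < p (reduce it to p XOR X).
  9: 9 XOR 13 = 4 < 9 — winning move (to 4).
  15: 15 XOR 13 = 2 < 15 — winning move (to 2).
  11: 11 XOR 13 = 6 < 11 — winning move (to 6).
That gives 3 winning moves.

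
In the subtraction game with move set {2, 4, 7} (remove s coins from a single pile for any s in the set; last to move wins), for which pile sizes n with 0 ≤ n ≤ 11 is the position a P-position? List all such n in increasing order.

0, 1, 6, 9

Build the Grundy sequence with g(k) = mex{g(k−s) : s ∈ {2, 4, 7}, s ≤ k}:
k:     0  1  2  3  4  5  6  7  8  9 10 11
g(k):  0  0  1  1  2  2  0  3  1  0  2  1
The P-positions (g = 0) in 0..11 are 0, 1, 6, 9.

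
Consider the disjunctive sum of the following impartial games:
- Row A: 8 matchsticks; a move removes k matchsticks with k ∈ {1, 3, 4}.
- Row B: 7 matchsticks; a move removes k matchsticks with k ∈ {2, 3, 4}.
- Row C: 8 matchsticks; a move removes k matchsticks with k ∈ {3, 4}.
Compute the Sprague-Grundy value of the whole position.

Build the Grundy sequence for row A with g(k) = mex{g(k−s) : s ∈ {1, 3, 4}, s ≤ k}:
k:     0  1  2  3  4  5  6  7  8
g(k):  0  1  0  1  2  3  2  0  1
So g(8) = 1.
For row B, compute g(0), g(1), … with moves {2, 3, 4}:
k:     0  1  2  3  4  5  6  7
g(k):  0  0  1  1  2  2  0  0
So g(7) = 0.
Build the Grundy sequence for row C with g(k) = mex{g(k−s) : s ∈ {3, 4}, s ≤ k}:
k:     0  1  2  3  4  5  6  7  8
g(k):  0  0  0  1  1  1  2  0  0
So g(8) = 0.
By the Sprague-Grundy theorem, the Grundy value of a sum of independent games is the XOR of the component values.
Combined value = 1 XOR 0 XOR 0 = 1.

1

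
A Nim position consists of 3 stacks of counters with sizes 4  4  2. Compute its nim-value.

Compute the nim-sum pairwise:
4 ^ 4 = 0
0 ^ 2 = 2

2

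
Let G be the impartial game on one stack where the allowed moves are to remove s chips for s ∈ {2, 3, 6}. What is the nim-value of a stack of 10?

0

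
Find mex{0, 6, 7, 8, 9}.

0 is in the set but 1 is not, so the mex is 1.

1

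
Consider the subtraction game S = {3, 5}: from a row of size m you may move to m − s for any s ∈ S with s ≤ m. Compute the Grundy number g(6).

Grundy values for subtraction set {3, 5}:
k:     0  1  2  3  4  5  6
g(k):  0  0  0  1  1  1  2
So g(6) = 2.

2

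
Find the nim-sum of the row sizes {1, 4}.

5

Nim-sum: 1 XOR 4 = 5.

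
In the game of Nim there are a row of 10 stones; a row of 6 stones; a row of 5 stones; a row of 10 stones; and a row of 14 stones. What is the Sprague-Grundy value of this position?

Compute the nim-sum pairwise:
10 ⊕ 6 = 12
12 ⊕ 5 = 9
9 ⊕ 10 = 3
3 ⊕ 14 = 13

13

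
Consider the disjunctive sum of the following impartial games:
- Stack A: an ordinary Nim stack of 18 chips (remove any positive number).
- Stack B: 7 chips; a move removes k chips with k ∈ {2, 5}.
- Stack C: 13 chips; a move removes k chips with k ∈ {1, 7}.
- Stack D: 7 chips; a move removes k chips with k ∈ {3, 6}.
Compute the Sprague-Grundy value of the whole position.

17

Stack A is a plain Nim stack of size 18, so its Grundy value is 18.
Grundy values for stack B (subtraction set {2, 5}):
k:     0  1  2  3  4  5  6  7
g(k):  0  0  1  1  0  2  1  0
So g(7) = 0.
Grundy values for stack C (subtraction set {1, 7}):
k:     0  1  2  3  4  5  6  7  8  9 10 11 12 13
g(k):  0  1  0  1  0  1  0  1  0  1  0  1  0  1
So g(13) = 1.
Build the Grundy sequence for stack D with g(k) = mex{g(k−s) : s ∈ {3, 6}, s ≤ k}:
g(0) = mex{} = 0
g(1) = mex{} = 0
g(2) = mex{} = 0
g(3) = mex{0} = 1
g(4) = mex{0} = 1
g(5) = mex{0} = 1
g(6) = mex{0,1} = 2
g(7) = mex{0,1} = 2
So g(7) = 2.
The value of a disjunctive sum is the nim-sum of the parts.
Combined value = 18 ⊕ 0 ⊕ 1 ⊕ 2 = 17.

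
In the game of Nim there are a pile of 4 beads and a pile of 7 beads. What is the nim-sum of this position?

Bitwise XOR of the heap sizes:
  100  (4)
  111  (7)
  ---
  011  (3)

3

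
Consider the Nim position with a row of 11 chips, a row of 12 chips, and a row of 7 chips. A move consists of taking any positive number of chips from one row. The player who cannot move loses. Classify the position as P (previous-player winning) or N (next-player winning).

Write each in binary and XOR column by column:
  1011  (11)
  1100  (12)
  0111  (7)
  ----
  0000  (0)
The nim-sum is 0, so this is a P-position: the player to move is in a losing position under optimal play.

P-position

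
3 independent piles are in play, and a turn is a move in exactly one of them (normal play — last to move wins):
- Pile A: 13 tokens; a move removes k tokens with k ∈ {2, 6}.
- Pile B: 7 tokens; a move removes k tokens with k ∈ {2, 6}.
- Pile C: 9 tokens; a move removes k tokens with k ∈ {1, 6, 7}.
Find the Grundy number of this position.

2

Grundy values for pile A (subtraction set {2, 6}):
g(0) = mex{} = 0
g(1) = mex{} = 0
g(2) = mex{0} = 1
g(3) = mex{0} = 1
g(4) = mex{1} = 0
g(5) = mex{1} = 0
g(6) = mex{0} = 1
g(7) = mex{0} = 1
g(8) = mex{1} = 0
g(9) = mex{1} = 0
g(10) = mex{0} = 1
g(11) = mex{0} = 1
g(12) = mex{1} = 0
g(13) = mex{1} = 0
So g(13) = 0.
Build the Grundy sequence for pile B with g(k) = mex{g(k−s) : s ∈ {2, 6}, s ≤ k}:
k:     0  1  2  3  4  5  6  7
g(k):  0  0  1  1  0  0  1  1
So g(7) = 1.
For pile C, compute g(0), g(1), … with moves {1, 6, 7}:
k:     0  1  2  3  4  5  6  7  8  9
g(k):  0  1  0  1  0  1  2  3  2  3
So g(9) = 3.
The value of a disjunctive sum is the nim-sum of the parts.
Combined value = 0 ⊕ 1 ⊕ 3 = 2.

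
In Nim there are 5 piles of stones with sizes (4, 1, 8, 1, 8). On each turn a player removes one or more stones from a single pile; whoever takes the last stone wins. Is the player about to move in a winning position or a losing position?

Write each in binary and XOR column by column:
  0100  (4)
  0001  (1)
  1000  (8)
  0001  (1)
  1000  (8)
  ----
  0100  (4)
The nim-sum is 4 ≠ 0, so this is an N-position: the player to move can win.

Winning position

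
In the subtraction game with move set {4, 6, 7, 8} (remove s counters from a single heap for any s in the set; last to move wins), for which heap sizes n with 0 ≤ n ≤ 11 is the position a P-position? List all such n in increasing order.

0, 1, 2, 3

Build the Grundy sequence with g(k) = mex{g(k−s) : s ∈ {4, 6, 7, 8}, s ≤ k}:
k:     0  1  2  3  4  5  6  7  8  9 10 11
g(k):  0  0  0  0  1  1  1  1  2  2  2  2
The P-positions (g = 0) in 0..11 are 0, 1, 2, 3.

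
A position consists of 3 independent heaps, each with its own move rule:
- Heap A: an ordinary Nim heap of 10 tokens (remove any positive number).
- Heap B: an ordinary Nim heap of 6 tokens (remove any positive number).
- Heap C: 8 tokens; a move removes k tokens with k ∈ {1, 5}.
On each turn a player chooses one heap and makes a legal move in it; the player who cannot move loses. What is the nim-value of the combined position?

12

Heap A is a plain Nim heap of size 10, so its Grundy value is 10.
Heap B is a plain Nim heap of size 6, so its Grundy value is 6.
Build the Grundy sequence for heap C with g(k) = mex{g(k−s) : s ∈ {1, 5}, s ≤ k}:
k:     0  1  2  3  4  5  6  7  8
g(k):  0  1  0  1  0  1  0  1  0
So g(8) = 0.
By the Sprague-Grundy theorem, the Grundy value of a sum of independent games is the XOR of the component values.
Combined value = 10 XOR 6 XOR 0 = 12.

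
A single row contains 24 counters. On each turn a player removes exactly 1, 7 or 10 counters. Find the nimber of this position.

1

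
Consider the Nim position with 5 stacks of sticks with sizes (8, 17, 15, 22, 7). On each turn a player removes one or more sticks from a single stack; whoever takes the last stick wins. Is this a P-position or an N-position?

N-position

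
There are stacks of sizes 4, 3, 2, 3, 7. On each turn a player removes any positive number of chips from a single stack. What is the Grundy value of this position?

1

Nim-sum: 4 ⊕ 3 ⊕ 2 ⊕ 3 ⊕ 7 = 1.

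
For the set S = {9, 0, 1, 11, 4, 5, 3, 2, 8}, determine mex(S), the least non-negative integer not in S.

6

The values 0, 1, 2, 3, 4, 5 are all present; 6 is the first non-negative integer missing from the set.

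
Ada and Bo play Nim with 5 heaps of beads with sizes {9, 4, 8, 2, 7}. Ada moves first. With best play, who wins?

Bo wins

Bitwise XOR of the heap sizes:
  1001  (9)
  0100  (4)
  1000  (8)
  0010  (2)
  0111  (7)
  ----
  0000  (0)
The nim-sum is 0, so this is a P-position: the player to move is in a losing position under optimal play; Ada is about to move from it and so loses — Bo wins.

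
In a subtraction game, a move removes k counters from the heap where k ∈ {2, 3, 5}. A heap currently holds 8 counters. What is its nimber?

0

Build the Grundy sequence with g(k) = mex{g(k−s) : s ∈ {2, 3, 5}, s ≤ k}:
g(0) = mex{} = 0
g(1) = mex{} = 0
g(2) = mex{0} = 1
g(3) = mex{0} = 1
g(4) = mex{0,1} = 2
g(5) = mex{0,1} = 2
g(6) = mex{0,1,2} = 3
g(7) = mex{1,2} = 0
g(8) = mex{1,2,3} = 0
So g(8) = 0.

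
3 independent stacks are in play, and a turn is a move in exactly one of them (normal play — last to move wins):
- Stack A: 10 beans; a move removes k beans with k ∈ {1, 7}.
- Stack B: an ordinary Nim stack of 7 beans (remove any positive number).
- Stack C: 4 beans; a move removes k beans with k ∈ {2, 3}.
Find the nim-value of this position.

Grundy values for stack A (subtraction set {1, 7}):
k:     0  1  2  3  4  5  6  7  8  9 10
g(k):  0  1  0  1  0  1  0  1  0  1  0
So g(10) = 0.
Stack B is a plain Nim stack of size 7, so its Grundy value is 7.
Grundy values for stack C (subtraction set {2, 3}):
k:     0  1  2  3  4
g(k):  0  0  1  1  2
So g(4) = 2.
The value of a disjunctive sum is the nim-sum of the parts.
Combined value = 0 XOR 7 XOR 2 = 5.

5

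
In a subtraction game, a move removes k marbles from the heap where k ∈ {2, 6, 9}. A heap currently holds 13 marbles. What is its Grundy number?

2

Build the Grundy sequence with g(k) = mex{g(k−s) : s ∈ {2, 6, 9}, s ≤ k}:
k:     0  1  2  3  4  5  6  7  8  9 10 11 12 13
g(k):  0  0  1  1  0  0  1  1  0  2  1  3  0  2
So g(13) = 2.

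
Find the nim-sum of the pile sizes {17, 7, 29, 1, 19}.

Nim-sum: 17 XOR 7 XOR 29 XOR 1 XOR 19 = 25.

25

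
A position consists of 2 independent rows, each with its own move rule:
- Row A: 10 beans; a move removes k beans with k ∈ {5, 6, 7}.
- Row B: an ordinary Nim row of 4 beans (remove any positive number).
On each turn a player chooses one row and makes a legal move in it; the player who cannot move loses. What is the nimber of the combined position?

For row A, compute g(0), g(1), … with moves {5, 6, 7}:
g(0) = mex{} = 0
g(1) = mex{} = 0
g(2) = mex{} = 0
g(3) = mex{} = 0
g(4) = mex{} = 0
g(5) = mex{0} = 1
g(6) = mex{0} = 1
g(7) = mex{0} = 1
g(8) = mex{0} = 1
g(9) = mex{0} = 1
g(10) = mex{0,1} = 2
So g(10) = 2.
Row B is a plain Nim row of size 4, so its Grundy value is 4.
By the Sprague-Grundy theorem, the Grundy value of a sum of independent games is the XOR of the component values.
Combined value = 2 XOR 4 = 6.

6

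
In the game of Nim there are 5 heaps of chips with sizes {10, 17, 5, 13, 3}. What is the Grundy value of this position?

16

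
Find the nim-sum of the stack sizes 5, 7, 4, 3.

Compute the nim-sum pairwise:
5 ⊕ 7 = 2
2 ⊕ 4 = 6
6 ⊕ 3 = 5

5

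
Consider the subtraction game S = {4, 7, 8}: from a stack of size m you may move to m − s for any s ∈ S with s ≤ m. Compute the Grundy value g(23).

Compute g(0), g(1), … for moves {4, 7, 8}:
k:     0  1  2  3  4  5  6  7  8  9 10 11 12 13 14 15 16 17 18 19 20 21 22 23
g(k):  0  0  0  0  1  1  1  1  2  2  2  2  0  0  0  0  1  1  1  1  2  2  2  2
So g(23) = 2.

2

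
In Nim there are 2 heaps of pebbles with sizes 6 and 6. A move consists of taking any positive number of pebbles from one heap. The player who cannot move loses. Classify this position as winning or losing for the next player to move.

Losing position

Nim-sum: 6 ⊕ 6 = 0.
The nim-sum is 0, so this is a P-position: the player to move is in a losing position under optimal play.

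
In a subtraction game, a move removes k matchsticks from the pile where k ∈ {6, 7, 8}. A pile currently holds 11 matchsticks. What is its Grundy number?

Grundy values for subtraction set {6, 7, 8}:
g(0) = mex{} = 0
g(1) = mex{} = 0
g(2) = mex{} = 0
g(3) = mex{} = 0
g(4) = mex{} = 0
g(5) = mex{} = 0
g(6) = mex{0} = 1
g(7) = mex{0} = 1
g(8) = mex{0} = 1
g(9) = mex{0} = 1
g(10) = mex{0} = 1
g(11) = mex{0} = 1
So g(11) = 1.

1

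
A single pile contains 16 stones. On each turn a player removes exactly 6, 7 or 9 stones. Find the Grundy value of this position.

0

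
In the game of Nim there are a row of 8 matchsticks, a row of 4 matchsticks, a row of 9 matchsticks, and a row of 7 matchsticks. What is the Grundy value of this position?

2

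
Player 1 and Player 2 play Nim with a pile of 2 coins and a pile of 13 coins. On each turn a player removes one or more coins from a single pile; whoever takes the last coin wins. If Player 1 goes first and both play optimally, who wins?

Nim-sum: 2 ⊕ 13 = 15.
The nim-sum is 15 ≠ 0, so this is an N-position: the player to move can win; Player 1 has a winning move.

Player 1 wins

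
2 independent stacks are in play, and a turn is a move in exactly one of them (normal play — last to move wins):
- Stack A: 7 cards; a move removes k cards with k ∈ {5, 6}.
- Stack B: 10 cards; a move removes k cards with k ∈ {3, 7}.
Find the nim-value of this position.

Build the Grundy sequence for stack A with g(k) = mex{g(k−s) : s ∈ {5, 6}, s ≤ k}:
k:     0  1  2  3  4  5  6  7
g(k):  0  0  0  0  0  1  1  1
So g(7) = 1.
Build the Grundy sequence for stack B with g(k) = mex{g(k−s) : s ∈ {3, 7}, s ≤ k}:
k:     0  1  2  3  4  5  6  7  8  9 10
g(k):  0  0  0  1  1  1  0  2  2  1  0
So g(10) = 0.
The value of a disjunctive sum is the nim-sum of the parts.
Combined value = 1 XOR 0 = 1.

1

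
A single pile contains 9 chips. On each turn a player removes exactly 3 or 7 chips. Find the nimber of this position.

Build the Grundy sequence with g(k) = mex{g(k−s) : s ∈ {3, 7}, s ≤ k}:
k:     0  1  2  3  4  5  6  7  8  9
g(k):  0  0  0  1  1  1  0  2  2  1
So g(9) = 1.

1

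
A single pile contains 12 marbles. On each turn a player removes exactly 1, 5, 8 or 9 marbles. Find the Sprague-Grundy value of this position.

2

Compute g(0), g(1), … for moves {1, 5, 8, 9}:
g(0) = mex{} = 0
g(1) = mex{0} = 1
g(2) = mex{1} = 0
g(3) = mex{0} = 1
g(4) = mex{1} = 0
g(5) = mex{0} = 1
g(6) = mex{1} = 0
g(7) = mex{0} = 1
g(8) = mex{0,1} = 2
g(9) = mex{0,1,2} = 3
g(10) = mex{0,1,3} = 2
g(11) = mex{0,1,2} = 3
g(12) = mex{0,1,3} = 2
So g(12) = 2.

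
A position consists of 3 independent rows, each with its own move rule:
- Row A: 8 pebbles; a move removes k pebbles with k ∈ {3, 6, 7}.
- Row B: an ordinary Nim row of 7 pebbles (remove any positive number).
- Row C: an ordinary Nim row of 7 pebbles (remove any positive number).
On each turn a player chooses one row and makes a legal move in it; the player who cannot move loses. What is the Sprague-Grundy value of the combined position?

2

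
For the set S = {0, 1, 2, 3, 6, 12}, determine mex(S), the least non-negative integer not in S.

4

The values 0, 1, 2, 3 are all present; 4 is the first non-negative integer missing from the set.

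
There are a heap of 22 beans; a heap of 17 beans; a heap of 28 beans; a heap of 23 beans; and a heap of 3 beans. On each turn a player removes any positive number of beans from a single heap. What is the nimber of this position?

15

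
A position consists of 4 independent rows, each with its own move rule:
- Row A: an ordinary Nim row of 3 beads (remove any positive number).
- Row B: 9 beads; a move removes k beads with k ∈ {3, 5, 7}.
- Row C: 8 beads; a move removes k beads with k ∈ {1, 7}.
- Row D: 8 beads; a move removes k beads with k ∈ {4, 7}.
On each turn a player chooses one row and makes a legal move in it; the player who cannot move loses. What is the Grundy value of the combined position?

Row A is a plain Nim row of size 3, so its Grundy value is 3.
Build the Grundy sequence for row B with g(k) = mex{g(k−s) : s ∈ {3, 5, 7}, s ≤ k}:
k:     0  1  2  3  4  5  6  7  8  9
g(k):  0  0  0  1  1  1  2  2  2  3
So g(9) = 3.
Build the Grundy sequence for row C with g(k) = mex{g(k−s) : s ∈ {1, 7}, s ≤ k}:
g(0) = mex{} = 0
g(1) = mex{0} = 1
g(2) = mex{1} = 0
g(3) = mex{0} = 1
g(4) = mex{1} = 0
g(5) = mex{0} = 1
g(6) = mex{1} = 0
g(7) = mex{0} = 1
g(8) = mex{1} = 0
So g(8) = 0.
Build the Grundy sequence for row D with g(k) = mex{g(k−s) : s ∈ {4, 7}, s ≤ k}:
k:     0  1  2  3  4  5  6  7  8
g(k):  0  0  0  0  1  1  1  1  2
So g(8) = 2.
By the Sprague-Grundy theorem, the Grundy value of a sum of independent games is the XOR of the component values.
Combined value = 3 XOR 3 XOR 0 XOR 2 = 2.

2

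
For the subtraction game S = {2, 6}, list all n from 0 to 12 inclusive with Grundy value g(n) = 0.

0, 1, 4, 5, 8, 9, 12

Grundy values for subtraction set {2, 6}:
g(0) = mex{} = 0
g(1) = mex{} = 0
g(2) = mex{0} = 1
g(3) = mex{0} = 1
g(4) = mex{1} = 0
g(5) = mex{1} = 0
g(6) = mex{0} = 1
g(7) = mex{0} = 1
g(8) = mex{1} = 0
g(9) = mex{1} = 0
g(10) = mex{0} = 1
g(11) = mex{0} = 1
g(12) = mex{1} = 0
The P-positions (g = 0) in 0..12 are 0, 1, 4, 5, 8, 9, 12.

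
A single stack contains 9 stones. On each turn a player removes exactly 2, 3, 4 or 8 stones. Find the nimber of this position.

1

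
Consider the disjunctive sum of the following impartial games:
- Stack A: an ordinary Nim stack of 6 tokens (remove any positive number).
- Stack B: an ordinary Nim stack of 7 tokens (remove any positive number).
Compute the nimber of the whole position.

Stack A is a plain Nim stack of size 6, so its Grundy value is 6.
Stack B is a plain Nim stack of size 7, so its Grundy value is 7.
By the Sprague-Grundy theorem, the Grundy value of a sum of independent games is the XOR of the component values.
Combined value = 6 XOR 7 = 1.

1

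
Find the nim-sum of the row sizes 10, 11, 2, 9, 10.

Compute the nim-sum pairwise:
10 ^ 11 = 1
1 ^ 2 = 3
3 ^ 9 = 10
10 ^ 10 = 0

0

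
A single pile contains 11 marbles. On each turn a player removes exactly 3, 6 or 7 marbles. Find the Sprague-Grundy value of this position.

Grundy values for subtraction set {3, 6, 7}:
k:     0  1  2  3  4  5  6  7  8  9 10 11
g(k):  0  0  0  1  1  1  2  2  2  3  0  0
So g(11) = 0.

0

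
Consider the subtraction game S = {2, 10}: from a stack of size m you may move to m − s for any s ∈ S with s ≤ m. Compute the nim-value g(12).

0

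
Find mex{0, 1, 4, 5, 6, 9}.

The values 0, 1 are all present; 2 is the first non-negative integer missing from the set.

2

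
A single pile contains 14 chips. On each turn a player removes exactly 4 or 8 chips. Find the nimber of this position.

0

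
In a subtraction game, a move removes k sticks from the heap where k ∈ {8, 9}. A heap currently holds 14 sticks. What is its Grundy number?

Build the Grundy sequence with g(k) = mex{g(k−s) : s ∈ {8, 9}, s ≤ k}:
g(0) = mex{} = 0
g(1) = mex{} = 0
g(2) = mex{} = 0
g(3) = mex{} = 0
g(4) = mex{} = 0
g(5) = mex{} = 0
g(6) = mex{} = 0
g(7) = mex{} = 0
g(8) = mex{0} = 1
g(9) = mex{0} = 1
g(10) = mex{0} = 1
g(11) = mex{0} = 1
g(12) = mex{0} = 1
g(13) = mex{0} = 1
g(14) = mex{0} = 1
So g(14) = 1.

1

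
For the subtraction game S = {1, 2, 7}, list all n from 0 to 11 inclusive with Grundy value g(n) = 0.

0, 3, 6, 9

Grundy values for subtraction set {1, 2, 7}:
k:     0  1  2  3  4  5  6  7  8  9 10 11
g(k):  0  1  2  0  1  2  0  1  2  0  1  2
The P-positions (g = 0) in 0..11 are 0, 3, 6, 9.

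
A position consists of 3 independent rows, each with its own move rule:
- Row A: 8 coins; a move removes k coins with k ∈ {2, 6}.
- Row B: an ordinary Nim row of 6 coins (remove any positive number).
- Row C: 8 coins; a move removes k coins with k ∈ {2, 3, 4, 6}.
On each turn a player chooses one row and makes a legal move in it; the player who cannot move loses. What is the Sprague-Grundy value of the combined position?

Grundy values for row A (subtraction set {2, 6}):
k:     0  1  2  3  4  5  6  7  8
g(k):  0  0  1  1  0  0  1  1  0
So g(8) = 0.
Row B is a plain Nim row of size 6, so its Grundy value is 6.
For row C, compute g(0), g(1), … with moves {2, 3, 4, 6}:
k:     0  1  2  3  4  5  6  7  8
g(k):  0  0  1  1  2  2  3  3  0
So g(8) = 0.
The value of a disjunctive sum is the nim-sum of the parts.
Combined value = 0 ⊕ 6 ⊕ 0 = 6.

6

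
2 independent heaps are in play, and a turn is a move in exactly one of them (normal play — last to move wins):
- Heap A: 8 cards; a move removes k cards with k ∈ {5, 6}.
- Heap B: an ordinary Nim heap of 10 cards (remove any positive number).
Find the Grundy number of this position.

11

Build the Grundy sequence for heap A with g(k) = mex{g(k−s) : s ∈ {5, 6}, s ≤ k}:
k:     0  1  2  3  4  5  6  7  8
g(k):  0  0  0  0  0  1  1  1  1
So g(8) = 1.
Heap B is a plain Nim heap of size 10, so its Grundy value is 10.
By the Sprague-Grundy theorem, the Grundy value of a sum of independent games is the XOR of the component values.
Combined value = 1 ⊕ 10 = 11.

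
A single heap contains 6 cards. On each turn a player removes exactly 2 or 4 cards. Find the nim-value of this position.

0

Compute g(0), g(1), … for moves {2, 4}:
g(0) = mex{} = 0
g(1) = mex{} = 0
g(2) = mex{0} = 1
g(3) = mex{0} = 1
g(4) = mex{0,1} = 2
g(5) = mex{0,1} = 2
g(6) = mex{1,2} = 0
So g(6) = 0.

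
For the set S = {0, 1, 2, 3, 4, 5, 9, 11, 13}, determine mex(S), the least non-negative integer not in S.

6

The values 0, 1, 2, 3, 4, 5 are all present; 6 is the first non-negative integer missing from the set.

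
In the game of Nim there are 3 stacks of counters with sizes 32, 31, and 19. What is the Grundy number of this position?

Compute the nim-sum pairwise:
32 XOR 31 = 63
63 XOR 19 = 44

44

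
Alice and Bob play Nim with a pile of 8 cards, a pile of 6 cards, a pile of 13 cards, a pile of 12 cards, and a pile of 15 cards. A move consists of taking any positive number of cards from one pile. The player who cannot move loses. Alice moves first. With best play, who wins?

Write each in binary and XOR column by column:
  1000  (8)
  0110  (6)
  1101  (13)
  1100  (12)
  1111  (15)
  ----
  0000  (0)
The nim-sum is 0, so this is a P-position: the player to move is in a losing position under optimal play; Alice is about to move from it and so loses — Bob wins.

Bob wins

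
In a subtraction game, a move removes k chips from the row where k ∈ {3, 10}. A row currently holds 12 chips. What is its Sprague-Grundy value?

2

Build the Grundy sequence with g(k) = mex{g(k−s) : s ∈ {3, 10}, s ≤ k}:
g(0) = mex{} = 0
g(1) = mex{} = 0
g(2) = mex{} = 0
g(3) = mex{0} = 1
g(4) = mex{0} = 1
g(5) = mex{0} = 1
g(6) = mex{1} = 0
g(7) = mex{1} = 0
g(8) = mex{1} = 0
g(9) = mex{0} = 1
g(10) = mex{0} = 1
g(11) = mex{0} = 1
g(12) = mex{0,1} = 2
So g(12) = 2.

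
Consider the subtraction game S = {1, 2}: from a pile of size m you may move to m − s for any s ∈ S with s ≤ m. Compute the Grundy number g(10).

1

Compute g(0), g(1), … for moves {1, 2}:
k:     0  1  2  3  4  5  6  7  8  9 10
g(k):  0  1  2  0  1  2  0  1  2  0  1
So g(10) = 1.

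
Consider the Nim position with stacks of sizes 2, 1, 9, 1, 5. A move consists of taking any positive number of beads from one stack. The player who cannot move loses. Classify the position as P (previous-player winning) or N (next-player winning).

N-position

Nim-sum: 2 ^ 1 ^ 9 ^ 1 ^ 5 = 14.
The nim-sum is 14 ≠ 0, so this is an N-position: the player to move can win.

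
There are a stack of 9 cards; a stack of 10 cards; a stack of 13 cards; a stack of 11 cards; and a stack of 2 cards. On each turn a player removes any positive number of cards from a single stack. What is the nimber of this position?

7

Compute the nim-sum pairwise:
9 ⊕ 10 = 3
3 ⊕ 13 = 14
14 ⊕ 11 = 5
5 ⊕ 2 = 7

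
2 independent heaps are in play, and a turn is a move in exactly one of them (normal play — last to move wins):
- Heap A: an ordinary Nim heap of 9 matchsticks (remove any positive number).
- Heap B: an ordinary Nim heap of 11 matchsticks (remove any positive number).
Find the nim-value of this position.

Heap A is a plain Nim heap of size 9, so its Grundy value is 9.
Heap B is a plain Nim heap of size 11, so its Grundy value is 11.
By the Sprague-Grundy theorem, the Grundy value of a sum of independent games is the XOR of the component values.
Combined value = 9 ⊕ 11 = 2.

2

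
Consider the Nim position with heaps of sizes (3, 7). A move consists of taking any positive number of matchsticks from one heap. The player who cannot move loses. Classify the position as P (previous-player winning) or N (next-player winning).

N-position

Compute the nim-sum pairwise:
3 ⊕ 7 = 4
The nim-sum is 4 ≠ 0, so this is an N-position: the player to move can win.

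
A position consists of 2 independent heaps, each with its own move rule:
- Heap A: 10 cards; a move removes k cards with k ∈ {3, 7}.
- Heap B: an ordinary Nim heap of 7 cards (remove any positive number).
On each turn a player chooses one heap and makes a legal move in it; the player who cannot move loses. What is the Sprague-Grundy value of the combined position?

7

For heap A, compute g(0), g(1), … with moves {3, 7}:
k:     0  1  2  3  4  5  6  7  8  9 10
g(k):  0  0  0  1  1  1  0  2  2  1  0
So g(10) = 0.
Heap B is a plain Nim heap of size 7, so its Grundy value is 7.
The value of a disjunctive sum is the nim-sum of the parts.
Combined value = 0 XOR 7 = 7.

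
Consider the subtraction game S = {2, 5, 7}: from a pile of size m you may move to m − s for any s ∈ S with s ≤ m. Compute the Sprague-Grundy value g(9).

Grundy values for subtraction set {2, 5, 7}:
k:     0  1  2  3  4  5  6  7  8  9
g(k):  0  0  1  1  0  2  1  3  2  2
So g(9) = 2.

2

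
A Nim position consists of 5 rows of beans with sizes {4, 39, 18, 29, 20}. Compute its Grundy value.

56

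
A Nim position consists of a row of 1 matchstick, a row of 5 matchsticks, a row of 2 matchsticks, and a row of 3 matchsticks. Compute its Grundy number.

Compute the nim-sum pairwise:
1 ⊕ 5 = 4
4 ⊕ 2 = 6
6 ⊕ 3 = 5

5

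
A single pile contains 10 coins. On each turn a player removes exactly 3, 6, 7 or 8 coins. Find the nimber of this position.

3

Build the Grundy sequence with g(k) = mex{g(k−s) : s ∈ {3, 6, 7, 8}, s ≤ k}:
k:     0  1  2  3  4  5  6  7  8  9 10
g(k):  0  0  0  1  1  1  2  2  2  3  3
So g(10) = 3.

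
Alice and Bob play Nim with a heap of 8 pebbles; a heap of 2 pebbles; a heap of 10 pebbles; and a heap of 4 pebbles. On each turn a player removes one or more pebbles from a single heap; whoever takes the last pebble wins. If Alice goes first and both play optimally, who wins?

Nim-sum: 8 XOR 2 XOR 10 XOR 4 = 4.
The nim-sum is 4 ≠ 0, so this is an N-position: the player to move can win; Alice has a winning move.

Alice wins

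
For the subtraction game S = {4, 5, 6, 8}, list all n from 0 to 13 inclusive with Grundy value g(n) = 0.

0, 1, 2, 3, 12, 13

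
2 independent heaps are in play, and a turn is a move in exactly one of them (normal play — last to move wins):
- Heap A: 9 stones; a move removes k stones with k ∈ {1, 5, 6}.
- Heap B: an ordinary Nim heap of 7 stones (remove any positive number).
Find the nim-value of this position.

4

For heap A, compute g(0), g(1), … with moves {1, 5, 6}:
g(0) = mex{} = 0
g(1) = mex{0} = 1
g(2) = mex{1} = 0
g(3) = mex{0} = 1
g(4) = mex{1} = 0
g(5) = mex{0} = 1
g(6) = mex{0,1} = 2
g(7) = mex{0,1,2} = 3
g(8) = mex{0,1,3} = 2
g(9) = mex{0,1,2} = 3
So g(9) = 3.
Heap B is a plain Nim heap of size 7, so its Grundy value is 7.
By the Sprague-Grundy theorem, the Grundy value of a sum of independent games is the XOR of the component values.
Combined value = 3 ⊕ 7 = 4.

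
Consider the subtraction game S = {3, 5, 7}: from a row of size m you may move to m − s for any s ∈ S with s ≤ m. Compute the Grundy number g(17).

2

Grundy values for subtraction set {3, 5, 7}:
k:     0  1  2  3  4  5  6  7  8  9 10 11 12 13 14 15 16 17
g(k):  0  0  0  1  1  1  2  2  2  3  0  0  0  1  1  1  2  2
So g(17) = 2.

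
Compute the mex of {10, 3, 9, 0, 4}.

0 is in the set but 1 is not, so the mex is 1.

1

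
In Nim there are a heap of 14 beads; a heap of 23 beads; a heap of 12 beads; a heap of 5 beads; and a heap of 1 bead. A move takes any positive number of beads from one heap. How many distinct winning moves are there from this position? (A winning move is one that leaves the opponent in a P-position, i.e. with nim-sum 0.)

1

Nim-sum: 14 XOR 23 XOR 12 XOR 5 XOR 1 = 17.
The overall nim-sum is X = 17. A heap of size p has a winning move iff p XOR X < p (reduce it to p XOR X).
  14: 14 XOR 17 = 31 ≥ 14 — no move.
  23: 23 XOR 17 = 6 < 23 — winning move (to 6).
  12: 12 XOR 17 = 29 ≥ 12 — no move.
  5: 5 XOR 17 = 20 ≥ 5 — no move.
  1: 1 XOR 17 = 16 ≥ 1 — no move.
That gives 1 winning move.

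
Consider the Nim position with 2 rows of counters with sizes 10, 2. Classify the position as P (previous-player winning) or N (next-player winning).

N-position

Nim-sum: 10 ⊕ 2 = 8.
The nim-sum is 8 ≠ 0, so this is an N-position: the player to move can win.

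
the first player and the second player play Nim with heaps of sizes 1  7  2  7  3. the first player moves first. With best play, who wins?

the second player wins

Compute the nim-sum pairwise:
1 ^ 7 = 6
6 ^ 2 = 4
4 ^ 7 = 3
3 ^ 3 = 0
The nim-sum is 0, so this is a P-position: the player to move is in a losing position under optimal play; the first player is about to move from it and so loses — the second player wins.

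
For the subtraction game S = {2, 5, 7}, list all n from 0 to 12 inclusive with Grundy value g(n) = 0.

Compute g(0), g(1), … for moves {2, 5, 7}:
g(0) = mex{} = 0
g(1) = mex{} = 0
g(2) = mex{0} = 1
g(3) = mex{0} = 1
g(4) = mex{1} = 0
g(5) = mex{0,1} = 2
g(6) = mex{0} = 1
g(7) = mex{0,1,2} = 3
g(8) = mex{0,1} = 2
g(9) = mex{0,1,3} = 2
g(10) = mex{1,2} = 0
g(11) = mex{0,1,2} = 3
g(12) = mex{0,2,3} = 1
The P-positions (g = 0) in 0..12 are 0, 1, 4, 10.

0, 1, 4, 10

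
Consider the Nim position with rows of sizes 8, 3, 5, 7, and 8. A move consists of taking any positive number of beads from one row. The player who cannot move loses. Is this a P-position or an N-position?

Nim-sum: 8 XOR 3 XOR 5 XOR 7 XOR 8 = 1.
The nim-sum is 1 ≠ 0, so this is an N-position: the player to move can win.

N-position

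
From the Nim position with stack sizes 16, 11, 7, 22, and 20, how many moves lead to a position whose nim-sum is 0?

3

Compute the nim-sum pairwise:
16 ^ 11 = 27
27 ^ 7 = 28
28 ^ 22 = 10
10 ^ 20 = 30
The overall nim-sum is X = 30. A stack of size p has a winning move iff p XOR X < p (reduce it to p XOR X).
  16: 16 XOR 30 = 14 < 16 — winning move (to 14).
  11: 11 XOR 30 = 21 ≥ 11 — no move.
  7: 7 XOR 30 = 25 ≥ 7 — no move.
  22: 22 XOR 30 = 8 < 22 — winning move (to 8).
  20: 20 XOR 30 = 10 < 20 — winning move (to 10).
That gives 3 winning moves.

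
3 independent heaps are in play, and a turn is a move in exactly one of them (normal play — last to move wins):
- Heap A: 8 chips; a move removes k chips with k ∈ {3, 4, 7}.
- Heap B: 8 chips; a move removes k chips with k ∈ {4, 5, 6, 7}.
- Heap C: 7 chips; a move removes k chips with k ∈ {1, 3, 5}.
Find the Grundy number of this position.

1

Grundy values for heap A (subtraction set {3, 4, 7}):
k:     0  1  2  3  4  5  6  7  8
g(k):  0  0  0  1  1  1  2  2  2
So g(8) = 2.
For heap B, compute g(0), g(1), … with moves {4, 5, 6, 7}:
g(0) = mex{} = 0
g(1) = mex{} = 0
g(2) = mex{} = 0
g(3) = mex{} = 0
g(4) = mex{0} = 1
g(5) = mex{0} = 1
g(6) = mex{0} = 1
g(7) = mex{0} = 1
g(8) = mex{0,1} = 2
So g(8) = 2.
For heap C, compute g(0), g(1), … with moves {1, 3, 5}:
k:     0  1  2  3  4  5  6  7
g(k):  0  1  0  1  0  1  0  1
So g(7) = 1.
By the Sprague-Grundy theorem, the Grundy value of a sum of independent games is the XOR of the component values.
Combined value = 2 ⊕ 2 ⊕ 1 = 1.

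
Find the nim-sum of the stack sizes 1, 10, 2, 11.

Nim-sum: 1 ^ 10 ^ 2 ^ 11 = 2.

2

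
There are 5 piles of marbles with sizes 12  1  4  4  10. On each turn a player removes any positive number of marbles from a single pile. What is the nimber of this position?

7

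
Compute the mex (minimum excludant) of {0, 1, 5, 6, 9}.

The values 0, 1 are all present; 2 is the first non-negative integer missing from the set.

2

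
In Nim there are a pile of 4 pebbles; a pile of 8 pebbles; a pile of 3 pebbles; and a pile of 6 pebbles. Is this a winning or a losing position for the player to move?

Compute the nim-sum pairwise:
4 ⊕ 8 = 12
12 ⊕ 3 = 15
15 ⊕ 6 = 9
The nim-sum is 9 ≠ 0, so this is an N-position: the player to move can win.

Winning position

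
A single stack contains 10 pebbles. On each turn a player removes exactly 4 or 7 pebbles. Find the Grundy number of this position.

2

Grundy values for subtraction set {4, 7}:
g(0) = mex{} = 0
g(1) = mex{} = 0
g(2) = mex{} = 0
g(3) = mex{} = 0
g(4) = mex{0} = 1
g(5) = mex{0} = 1
g(6) = mex{0} = 1
g(7) = mex{0} = 1
g(8) = mex{0,1} = 2
g(9) = mex{0,1} = 2
g(10) = mex{0,1} = 2
So g(10) = 2.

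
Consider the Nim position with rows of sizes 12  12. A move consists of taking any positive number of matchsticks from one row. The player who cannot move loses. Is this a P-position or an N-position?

P-position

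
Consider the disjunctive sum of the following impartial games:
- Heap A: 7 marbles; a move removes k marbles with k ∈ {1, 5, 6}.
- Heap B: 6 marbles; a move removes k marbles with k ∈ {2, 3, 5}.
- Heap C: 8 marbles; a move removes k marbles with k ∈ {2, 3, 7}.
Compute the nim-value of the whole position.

Build the Grundy sequence for heap A with g(k) = mex{g(k−s) : s ∈ {1, 5, 6}, s ≤ k}:
k:     0  1  2  3  4  5  6  7
g(k):  0  1  0  1  0  1  2  3
So g(7) = 3.
Grundy values for heap B (subtraction set {2, 3, 5}):
k:     0  1  2  3  4  5  6
g(k):  0  0  1  1  2  2  3
So g(6) = 3.
For heap C, compute g(0), g(1), … with moves {2, 3, 7}:
k:     0  1  2  3  4  5  6  7  8
g(k):  0  0  1  1  2  0  0  1  1
So g(8) = 1.
By the Sprague-Grundy theorem, the Grundy value of a sum of independent games is the XOR of the component values.
Combined value = 3 XOR 3 XOR 1 = 1.

1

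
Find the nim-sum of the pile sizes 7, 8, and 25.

Compute the nim-sum pairwise:
7 XOR 8 = 15
15 XOR 25 = 22

22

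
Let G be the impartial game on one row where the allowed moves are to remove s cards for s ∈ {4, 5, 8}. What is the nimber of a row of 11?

2

Grundy values for subtraction set {4, 5, 8}:
k:     0  1  2  3  4  5  6  7  8  9 10 11
g(k):  0  0  0  0  1  1  1  1  2  2  2  2
So g(11) = 2.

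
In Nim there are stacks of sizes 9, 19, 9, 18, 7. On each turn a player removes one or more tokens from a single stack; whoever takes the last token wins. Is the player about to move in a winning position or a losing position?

Nim-sum: 9 XOR 19 XOR 9 XOR 18 XOR 7 = 6.
The nim-sum is 6 ≠ 0, so this is an N-position: the player to move can win.

Winning position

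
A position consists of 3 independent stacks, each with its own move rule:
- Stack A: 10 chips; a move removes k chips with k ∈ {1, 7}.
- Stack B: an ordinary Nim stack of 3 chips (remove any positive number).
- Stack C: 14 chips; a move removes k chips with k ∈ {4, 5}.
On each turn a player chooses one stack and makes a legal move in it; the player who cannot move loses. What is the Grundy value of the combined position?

For stack A, compute g(0), g(1), … with moves {1, 7}:
g(0) = mex{} = 0
g(1) = mex{0} = 1
g(2) = mex{1} = 0
g(3) = mex{0} = 1
g(4) = mex{1} = 0
g(5) = mex{0} = 1
g(6) = mex{1} = 0
g(7) = mex{0} = 1
g(8) = mex{1} = 0
g(9) = mex{0} = 1
g(10) = mex{1} = 0
So g(10) = 0.
Stack B is a plain Nim stack of size 3, so its Grundy value is 3.
For stack C, compute g(0), g(1), … with moves {4, 5}:
g(0) = mex{} = 0
g(1) = mex{} = 0
g(2) = mex{} = 0
g(3) = mex{} = 0
g(4) = mex{0} = 1
g(5) = mex{0} = 1
g(6) = mex{0} = 1
g(7) = mex{0} = 1
g(8) = mex{0,1} = 2
g(9) = mex{1} = 0
g(10) = mex{1} = 0
g(11) = mex{1} = 0
g(12) = mex{1,2} = 0
g(13) = mex{0,2} = 1
g(14) = mex{0} = 1
So g(14) = 1.
By the Sprague-Grundy theorem, the Grundy value of a sum of independent games is the XOR of the component values.
Combined value = 0 ⊕ 3 ⊕ 1 = 2.

2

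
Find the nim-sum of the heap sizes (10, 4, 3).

13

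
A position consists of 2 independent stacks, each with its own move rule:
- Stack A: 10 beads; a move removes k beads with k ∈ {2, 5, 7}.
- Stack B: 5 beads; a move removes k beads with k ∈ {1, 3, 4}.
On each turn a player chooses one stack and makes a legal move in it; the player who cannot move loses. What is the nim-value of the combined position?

3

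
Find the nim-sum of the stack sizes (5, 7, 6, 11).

15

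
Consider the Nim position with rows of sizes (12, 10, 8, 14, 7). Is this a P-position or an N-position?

N-position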